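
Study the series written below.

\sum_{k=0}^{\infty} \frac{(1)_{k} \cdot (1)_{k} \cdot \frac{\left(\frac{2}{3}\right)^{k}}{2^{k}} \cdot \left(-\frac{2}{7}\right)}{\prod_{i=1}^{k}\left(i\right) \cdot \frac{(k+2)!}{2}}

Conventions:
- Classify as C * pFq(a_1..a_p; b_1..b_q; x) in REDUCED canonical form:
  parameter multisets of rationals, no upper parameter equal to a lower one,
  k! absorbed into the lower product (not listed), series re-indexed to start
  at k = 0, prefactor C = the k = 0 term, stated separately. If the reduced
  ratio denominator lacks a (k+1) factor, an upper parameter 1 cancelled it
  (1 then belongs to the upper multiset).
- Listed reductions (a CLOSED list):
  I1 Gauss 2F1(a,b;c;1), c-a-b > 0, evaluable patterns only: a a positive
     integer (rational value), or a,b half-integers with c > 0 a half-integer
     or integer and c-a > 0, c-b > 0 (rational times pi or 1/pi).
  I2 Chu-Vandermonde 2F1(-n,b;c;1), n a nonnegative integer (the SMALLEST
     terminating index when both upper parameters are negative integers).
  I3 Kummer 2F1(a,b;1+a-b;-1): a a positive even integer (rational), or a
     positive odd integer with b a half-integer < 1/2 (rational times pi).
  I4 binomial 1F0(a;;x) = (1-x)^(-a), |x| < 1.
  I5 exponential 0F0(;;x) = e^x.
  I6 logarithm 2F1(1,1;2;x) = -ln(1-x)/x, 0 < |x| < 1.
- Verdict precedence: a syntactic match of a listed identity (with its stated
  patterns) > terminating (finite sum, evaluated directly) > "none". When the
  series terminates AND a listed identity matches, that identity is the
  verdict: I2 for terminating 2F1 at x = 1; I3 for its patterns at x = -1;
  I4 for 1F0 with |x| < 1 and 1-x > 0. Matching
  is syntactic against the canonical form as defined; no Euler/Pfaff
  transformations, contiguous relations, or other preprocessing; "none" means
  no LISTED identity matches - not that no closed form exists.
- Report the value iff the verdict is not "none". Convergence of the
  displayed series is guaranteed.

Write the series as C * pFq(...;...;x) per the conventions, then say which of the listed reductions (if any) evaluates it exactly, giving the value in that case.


At argument \frac{1}{3}: a 2F1 with upper {1, 1}, lower {3}, scaled by C = -\frac{2}{7}. Verdict: none. Every listed pattern misses the 2F1 form at \frac{1}{3}, upper {1, 1}.

Key observation: t_0 being -\frac{2}{7}, the product of the first k integers (C = -2/7) is k!.
Term ratio: r(k) = \frac{1}{3} * (k+1) (k+1) / [(k+3) (k+1)] ; factor over Q: parameters, x = \frac{1}{3}, and C = -\frac{2}{7}.


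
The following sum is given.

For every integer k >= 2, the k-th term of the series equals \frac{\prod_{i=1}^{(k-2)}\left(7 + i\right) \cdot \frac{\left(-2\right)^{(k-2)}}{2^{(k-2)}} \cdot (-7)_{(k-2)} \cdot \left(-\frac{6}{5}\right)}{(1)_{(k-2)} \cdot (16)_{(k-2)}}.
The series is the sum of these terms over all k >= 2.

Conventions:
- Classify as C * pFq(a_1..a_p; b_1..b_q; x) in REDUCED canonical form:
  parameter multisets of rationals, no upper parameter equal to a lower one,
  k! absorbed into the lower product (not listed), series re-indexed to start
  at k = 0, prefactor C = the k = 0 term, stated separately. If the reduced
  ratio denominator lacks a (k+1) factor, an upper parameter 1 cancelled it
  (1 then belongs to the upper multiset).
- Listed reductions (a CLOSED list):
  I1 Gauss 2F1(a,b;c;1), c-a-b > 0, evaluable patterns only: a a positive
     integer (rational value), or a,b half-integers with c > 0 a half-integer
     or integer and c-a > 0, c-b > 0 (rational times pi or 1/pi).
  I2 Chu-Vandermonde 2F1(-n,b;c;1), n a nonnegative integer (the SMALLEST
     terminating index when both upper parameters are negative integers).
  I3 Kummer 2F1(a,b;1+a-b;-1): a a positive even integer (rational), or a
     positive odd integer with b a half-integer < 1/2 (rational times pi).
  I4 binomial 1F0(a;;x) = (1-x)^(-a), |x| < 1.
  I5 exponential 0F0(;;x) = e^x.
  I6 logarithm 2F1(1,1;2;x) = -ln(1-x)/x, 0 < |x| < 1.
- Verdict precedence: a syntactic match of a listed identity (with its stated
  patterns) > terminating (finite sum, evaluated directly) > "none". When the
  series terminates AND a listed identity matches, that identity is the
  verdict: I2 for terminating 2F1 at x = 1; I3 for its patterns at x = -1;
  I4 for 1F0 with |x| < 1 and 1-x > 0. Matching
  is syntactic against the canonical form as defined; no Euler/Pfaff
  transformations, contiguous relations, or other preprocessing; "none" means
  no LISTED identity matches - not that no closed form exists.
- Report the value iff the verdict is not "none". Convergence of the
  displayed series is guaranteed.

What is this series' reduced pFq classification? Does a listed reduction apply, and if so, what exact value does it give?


Prefactor -\frac{6}{5}, argument -1: 2F1 with upper {-7, 8} over lower {16}. Verdict (x = -1): Kummer's theorem (I3) applies (x = -1; c = 16 equals 1+a-b for upper {-7, 8}: listed pattern). Exact value: -\frac{117}{5}.

Key step: from the first term -\frac{6}{5}: the running product (C = -6/5, x = -1) telescopes to a rising factorial.
Ratio: r(k) = -1 * (k-7) (k+8) / [(k+16) (k+1)] - rational in k, leading ratio -1; with t_0 = -\frac{6}{5}, classification follows.


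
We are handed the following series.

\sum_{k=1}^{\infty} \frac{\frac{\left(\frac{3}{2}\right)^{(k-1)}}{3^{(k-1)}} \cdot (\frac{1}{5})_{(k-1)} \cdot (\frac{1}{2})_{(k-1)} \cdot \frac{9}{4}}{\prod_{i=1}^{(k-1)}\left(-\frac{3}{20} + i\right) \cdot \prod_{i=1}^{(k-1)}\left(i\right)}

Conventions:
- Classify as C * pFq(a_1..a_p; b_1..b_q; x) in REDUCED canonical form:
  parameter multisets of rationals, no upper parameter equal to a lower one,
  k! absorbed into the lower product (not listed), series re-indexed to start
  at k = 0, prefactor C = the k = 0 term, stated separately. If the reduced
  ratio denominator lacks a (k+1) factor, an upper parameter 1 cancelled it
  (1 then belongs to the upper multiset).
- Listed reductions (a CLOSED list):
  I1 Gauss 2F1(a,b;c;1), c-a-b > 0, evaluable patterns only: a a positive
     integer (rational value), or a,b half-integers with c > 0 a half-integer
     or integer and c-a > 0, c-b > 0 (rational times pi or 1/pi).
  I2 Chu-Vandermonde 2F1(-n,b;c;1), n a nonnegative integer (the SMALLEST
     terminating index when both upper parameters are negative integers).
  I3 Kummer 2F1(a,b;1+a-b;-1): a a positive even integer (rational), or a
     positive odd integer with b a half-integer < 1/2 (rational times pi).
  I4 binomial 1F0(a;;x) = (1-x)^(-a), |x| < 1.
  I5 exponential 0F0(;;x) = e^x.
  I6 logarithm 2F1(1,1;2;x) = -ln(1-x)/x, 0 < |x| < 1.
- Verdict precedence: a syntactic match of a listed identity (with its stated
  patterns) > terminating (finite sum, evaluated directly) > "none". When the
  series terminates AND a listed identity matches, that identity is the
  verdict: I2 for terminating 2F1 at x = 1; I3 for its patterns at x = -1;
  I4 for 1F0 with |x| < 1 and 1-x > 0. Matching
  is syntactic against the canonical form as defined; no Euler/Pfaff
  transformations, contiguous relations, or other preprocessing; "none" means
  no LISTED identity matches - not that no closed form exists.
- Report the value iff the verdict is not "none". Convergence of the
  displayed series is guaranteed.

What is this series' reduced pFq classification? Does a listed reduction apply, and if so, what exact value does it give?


Prefactor \frac{9}{4}, argument \frac{1}{2}: 2F1 with upper {\frac{1}{5}, \frac{1}{2}} over lower {\frac{17}{20}}. Verdict: none. No listed pattern accepts 2F1(\frac{1}{5}, \frac{1}{2}; \frac{17}{20}; \frac{1}{2}).

Structural cue: x = \frac{1}{2} and the product of the first k integers (C = 9/4, x = 1/2) is k!.
Step ratio: r(k) = \frac{1}{2} * (k+\frac{1}{5}) (k+\frac{1}{2}) / [(k+\frac{17}{20}) (k+1)] ; factor over Q: parameters, x = \frac{1}{2}, and C = \frac{9}{4}.


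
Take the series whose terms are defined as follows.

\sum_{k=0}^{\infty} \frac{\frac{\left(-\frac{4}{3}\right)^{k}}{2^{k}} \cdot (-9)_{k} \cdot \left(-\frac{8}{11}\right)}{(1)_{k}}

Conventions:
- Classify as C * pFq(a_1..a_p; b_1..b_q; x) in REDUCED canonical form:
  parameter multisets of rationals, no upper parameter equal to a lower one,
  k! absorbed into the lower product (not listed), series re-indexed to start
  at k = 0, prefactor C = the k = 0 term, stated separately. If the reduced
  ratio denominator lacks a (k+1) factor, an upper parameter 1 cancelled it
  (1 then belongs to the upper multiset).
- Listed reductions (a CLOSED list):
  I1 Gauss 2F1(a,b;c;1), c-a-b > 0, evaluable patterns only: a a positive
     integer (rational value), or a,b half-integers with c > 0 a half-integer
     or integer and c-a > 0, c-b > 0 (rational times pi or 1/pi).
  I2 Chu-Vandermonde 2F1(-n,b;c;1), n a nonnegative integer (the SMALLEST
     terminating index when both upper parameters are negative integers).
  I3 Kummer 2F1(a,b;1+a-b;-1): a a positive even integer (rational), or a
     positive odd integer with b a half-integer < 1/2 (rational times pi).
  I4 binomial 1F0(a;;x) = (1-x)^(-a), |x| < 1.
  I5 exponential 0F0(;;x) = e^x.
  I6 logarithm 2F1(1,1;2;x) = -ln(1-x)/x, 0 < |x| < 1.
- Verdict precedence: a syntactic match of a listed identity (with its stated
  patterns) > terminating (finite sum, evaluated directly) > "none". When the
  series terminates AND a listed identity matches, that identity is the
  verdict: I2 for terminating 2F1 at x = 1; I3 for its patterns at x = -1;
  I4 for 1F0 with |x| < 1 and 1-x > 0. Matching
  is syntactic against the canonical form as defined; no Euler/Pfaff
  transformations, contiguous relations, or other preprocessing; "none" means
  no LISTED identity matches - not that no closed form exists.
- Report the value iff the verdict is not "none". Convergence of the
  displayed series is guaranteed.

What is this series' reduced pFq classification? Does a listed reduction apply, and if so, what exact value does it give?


First insight: with t_0 = -\frac{8}{11}, the two k-th powers (C = -8/11, x = -2/3) combine into one argument.
Consecutive-term ratio: r(k) = -\frac{2}{3} * (k-9) / [(k+1)] - rational; roots negated = parameters, x = -\frac{2}{3}, C = -\frac{8}{11}.

Reduced: x = -\frac{2}{3}, 1F0, upper = {-9}, lower = {-}, C = -\frac{8}{11}. Verdict: the I4 binomial reduction fires (the 1F0 binomial series: exponent 9, x = -\frac{2}{3}). Value: -\frac{15625000}{216513}.


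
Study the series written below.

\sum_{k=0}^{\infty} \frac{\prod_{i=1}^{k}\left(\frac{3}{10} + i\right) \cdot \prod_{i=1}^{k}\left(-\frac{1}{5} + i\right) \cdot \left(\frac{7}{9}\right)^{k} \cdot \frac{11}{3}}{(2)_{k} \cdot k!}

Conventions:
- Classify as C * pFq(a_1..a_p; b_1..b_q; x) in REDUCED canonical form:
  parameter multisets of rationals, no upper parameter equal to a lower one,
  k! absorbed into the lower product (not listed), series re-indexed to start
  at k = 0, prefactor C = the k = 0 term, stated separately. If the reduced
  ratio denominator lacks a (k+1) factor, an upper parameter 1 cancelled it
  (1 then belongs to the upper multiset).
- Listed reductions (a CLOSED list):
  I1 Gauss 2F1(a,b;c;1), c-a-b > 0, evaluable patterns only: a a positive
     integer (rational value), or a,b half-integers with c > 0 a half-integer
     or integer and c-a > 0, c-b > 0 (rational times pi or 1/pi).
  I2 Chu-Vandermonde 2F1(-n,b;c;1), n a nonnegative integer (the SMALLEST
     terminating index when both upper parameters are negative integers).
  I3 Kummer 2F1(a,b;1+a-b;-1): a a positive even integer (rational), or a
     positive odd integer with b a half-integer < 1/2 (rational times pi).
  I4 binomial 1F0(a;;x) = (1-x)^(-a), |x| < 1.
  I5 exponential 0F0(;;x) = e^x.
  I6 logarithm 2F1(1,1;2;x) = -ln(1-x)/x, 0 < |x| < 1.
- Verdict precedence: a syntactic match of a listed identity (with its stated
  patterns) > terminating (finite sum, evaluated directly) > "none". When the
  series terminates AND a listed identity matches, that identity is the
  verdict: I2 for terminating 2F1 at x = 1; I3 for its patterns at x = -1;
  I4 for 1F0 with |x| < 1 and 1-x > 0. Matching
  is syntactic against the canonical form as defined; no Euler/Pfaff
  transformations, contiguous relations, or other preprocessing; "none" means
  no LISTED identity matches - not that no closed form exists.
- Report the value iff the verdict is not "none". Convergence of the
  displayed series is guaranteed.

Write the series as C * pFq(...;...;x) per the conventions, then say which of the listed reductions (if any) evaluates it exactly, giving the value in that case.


Key observation: with t_0 = \frac{11}{3}, the running product (C = 11/3, x = 7/9) telescopes to a rising factorial.
Term ratio: r(k) = \frac{7}{9} * (k+\frac{4}{5}) (k+\frac{13}{10}) / [(k+2) (k+1)] - rational in k. x = \frac{7}{9}; t_0 = \frac{11}{3}; negate the roots.

Prefactor \frac{11}{3}, argument \frac{7}{9}: 2F1 with upper {\frac{4}{5}, \frac{13}{10}} over lower {2}. Verdict: none - this 2F1 at x = \frac{7}{9} matches no listed pattern, and upper {\frac{4}{5}, \frac{13}{10}} holds no stopper.


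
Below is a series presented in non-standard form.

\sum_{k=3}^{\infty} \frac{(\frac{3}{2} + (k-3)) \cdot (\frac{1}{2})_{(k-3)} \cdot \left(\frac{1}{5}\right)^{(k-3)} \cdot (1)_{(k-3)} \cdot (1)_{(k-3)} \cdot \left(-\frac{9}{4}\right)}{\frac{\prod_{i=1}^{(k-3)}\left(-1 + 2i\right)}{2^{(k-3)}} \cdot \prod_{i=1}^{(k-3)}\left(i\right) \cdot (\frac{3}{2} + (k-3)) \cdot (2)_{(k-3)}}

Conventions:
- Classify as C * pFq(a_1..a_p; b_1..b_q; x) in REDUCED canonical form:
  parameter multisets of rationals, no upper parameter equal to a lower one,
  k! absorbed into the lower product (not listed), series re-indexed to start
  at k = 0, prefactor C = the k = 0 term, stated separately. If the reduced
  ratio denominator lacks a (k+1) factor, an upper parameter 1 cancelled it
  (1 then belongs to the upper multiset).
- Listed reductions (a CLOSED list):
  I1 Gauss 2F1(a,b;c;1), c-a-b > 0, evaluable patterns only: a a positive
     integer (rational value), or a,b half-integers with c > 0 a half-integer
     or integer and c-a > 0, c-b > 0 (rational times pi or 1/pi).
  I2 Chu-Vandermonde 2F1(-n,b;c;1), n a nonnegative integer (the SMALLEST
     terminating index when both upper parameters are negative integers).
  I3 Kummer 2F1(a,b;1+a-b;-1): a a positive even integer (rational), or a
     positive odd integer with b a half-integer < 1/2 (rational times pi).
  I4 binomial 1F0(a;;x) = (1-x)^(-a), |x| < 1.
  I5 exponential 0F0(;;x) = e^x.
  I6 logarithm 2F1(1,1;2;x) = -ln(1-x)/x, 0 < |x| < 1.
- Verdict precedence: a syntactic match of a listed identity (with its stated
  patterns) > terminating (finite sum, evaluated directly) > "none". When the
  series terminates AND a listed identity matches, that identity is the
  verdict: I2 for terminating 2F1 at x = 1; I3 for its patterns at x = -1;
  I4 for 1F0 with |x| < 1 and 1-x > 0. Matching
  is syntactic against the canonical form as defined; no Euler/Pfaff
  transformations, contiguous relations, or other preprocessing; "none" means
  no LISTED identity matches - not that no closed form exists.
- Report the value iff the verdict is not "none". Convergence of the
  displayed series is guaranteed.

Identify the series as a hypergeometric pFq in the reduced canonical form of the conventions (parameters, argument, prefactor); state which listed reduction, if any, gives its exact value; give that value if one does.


x = \frac{1}{5} here; the reduced form reads 2F1, upper {1, 1}, lower {2}, C = -\frac{9}{4}. Verdict: logarithm (I6) fires (the logarithm: parameters (1,1;2), x = \frac{1}{5}). Exact value: \frac{45}{4} \cdot \ln\left(\frac{4}{5}\right).

First insight: t_0 = -\frac{9}{4} here, and the lower odd product (prefactor -9/4) is 2^k (1/2)_k.
Step ratio: r(k) = \frac{1}{5} * (k+1) (k+1) / [(k+2) (k+1)] - rational in k, leading ratio \frac{1}{5}; with t_0 = -\frac{9}{4}, classification follows.


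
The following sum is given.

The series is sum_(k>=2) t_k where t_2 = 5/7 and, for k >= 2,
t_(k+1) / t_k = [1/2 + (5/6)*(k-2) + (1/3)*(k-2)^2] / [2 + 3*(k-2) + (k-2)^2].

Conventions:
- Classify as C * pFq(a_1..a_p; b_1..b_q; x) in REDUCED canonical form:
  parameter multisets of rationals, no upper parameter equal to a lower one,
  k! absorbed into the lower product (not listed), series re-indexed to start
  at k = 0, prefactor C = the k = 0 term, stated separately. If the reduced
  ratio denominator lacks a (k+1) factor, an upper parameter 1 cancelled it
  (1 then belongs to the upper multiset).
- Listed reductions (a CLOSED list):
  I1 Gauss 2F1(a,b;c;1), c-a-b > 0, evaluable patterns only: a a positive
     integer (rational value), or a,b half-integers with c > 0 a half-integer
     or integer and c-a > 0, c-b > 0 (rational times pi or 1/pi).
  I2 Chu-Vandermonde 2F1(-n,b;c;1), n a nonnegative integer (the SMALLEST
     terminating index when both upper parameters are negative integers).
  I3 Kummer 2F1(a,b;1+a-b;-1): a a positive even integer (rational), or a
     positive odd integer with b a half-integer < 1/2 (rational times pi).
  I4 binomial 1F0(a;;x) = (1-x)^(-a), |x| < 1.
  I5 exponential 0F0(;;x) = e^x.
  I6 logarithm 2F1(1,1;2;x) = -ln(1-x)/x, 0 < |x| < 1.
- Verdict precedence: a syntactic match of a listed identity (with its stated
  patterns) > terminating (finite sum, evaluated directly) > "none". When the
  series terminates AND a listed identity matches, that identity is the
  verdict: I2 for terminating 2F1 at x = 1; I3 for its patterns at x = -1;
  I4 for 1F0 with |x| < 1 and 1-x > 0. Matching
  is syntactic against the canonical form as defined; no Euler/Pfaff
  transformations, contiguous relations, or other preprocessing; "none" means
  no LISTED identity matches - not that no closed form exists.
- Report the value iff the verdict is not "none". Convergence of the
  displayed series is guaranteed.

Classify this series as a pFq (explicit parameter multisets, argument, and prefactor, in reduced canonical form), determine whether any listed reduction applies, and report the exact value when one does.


The series (x = 1/3) is 2F1: upper {1, 3/2}, lower {2}, prefactor 5/7. Verdict: none. A 2F1 with upper {1, 3/2} fits none of I1-I6 at x = 1/3; the sum runs forever.

The tell: with t_0 = 5/7, factor the ratio over Q (C = 5/7, x = 1/3): negated roots = parameters.
Ratio: r(k) = (1/3) * (k+1) (k+3/2) / [(k+2) (k+1)] - rational; roots negated = parameters, x = (1/3), C = 5/7.


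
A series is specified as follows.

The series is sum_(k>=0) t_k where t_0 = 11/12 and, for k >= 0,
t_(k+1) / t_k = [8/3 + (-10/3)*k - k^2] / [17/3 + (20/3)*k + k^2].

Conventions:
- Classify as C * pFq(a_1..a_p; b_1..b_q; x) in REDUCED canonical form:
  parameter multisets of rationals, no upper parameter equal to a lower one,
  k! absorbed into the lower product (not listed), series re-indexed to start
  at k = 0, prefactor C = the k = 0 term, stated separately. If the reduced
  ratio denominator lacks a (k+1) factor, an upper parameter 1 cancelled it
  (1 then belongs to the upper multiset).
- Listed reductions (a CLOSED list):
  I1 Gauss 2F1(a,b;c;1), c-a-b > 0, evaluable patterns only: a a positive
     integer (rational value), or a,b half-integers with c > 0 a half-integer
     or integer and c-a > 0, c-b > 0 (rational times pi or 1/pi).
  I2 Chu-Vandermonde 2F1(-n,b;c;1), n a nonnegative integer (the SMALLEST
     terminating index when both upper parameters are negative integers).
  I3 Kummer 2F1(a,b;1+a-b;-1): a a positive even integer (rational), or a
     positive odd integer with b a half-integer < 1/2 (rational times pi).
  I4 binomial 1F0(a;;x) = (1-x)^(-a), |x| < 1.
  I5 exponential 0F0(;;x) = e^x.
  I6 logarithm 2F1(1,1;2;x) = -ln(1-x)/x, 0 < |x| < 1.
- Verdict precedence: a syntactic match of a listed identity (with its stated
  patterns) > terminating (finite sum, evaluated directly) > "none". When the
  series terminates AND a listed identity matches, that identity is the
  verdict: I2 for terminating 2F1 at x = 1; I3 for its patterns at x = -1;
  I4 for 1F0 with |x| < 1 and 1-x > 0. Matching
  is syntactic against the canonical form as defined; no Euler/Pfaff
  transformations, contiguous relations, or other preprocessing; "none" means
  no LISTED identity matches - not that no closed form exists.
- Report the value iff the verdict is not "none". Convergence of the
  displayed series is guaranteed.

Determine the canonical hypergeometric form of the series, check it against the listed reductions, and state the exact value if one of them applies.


x = -1 here; the reduced form reads 2F1, upper {-2/3, 4}, lower {17/3}, C = 11/12. Verdict (x = -1): Kummer (I3) applies (x = -1; c = 17/3 equals 1+a-b for upper {-2/3, 4}: listed pattern). Its exact value is 847/648.

Structural cue: with t_0 = 11/12, roots of the ratio polynomials (C = 11/12, x = -1) are the negated parameters.
Step ratio: r(k) = (-1) * (k-2/3) (k+4) / [(k+17/3) (k+1)] - rational in k. x = (-1); t_0 = 11/12; negate the roots.


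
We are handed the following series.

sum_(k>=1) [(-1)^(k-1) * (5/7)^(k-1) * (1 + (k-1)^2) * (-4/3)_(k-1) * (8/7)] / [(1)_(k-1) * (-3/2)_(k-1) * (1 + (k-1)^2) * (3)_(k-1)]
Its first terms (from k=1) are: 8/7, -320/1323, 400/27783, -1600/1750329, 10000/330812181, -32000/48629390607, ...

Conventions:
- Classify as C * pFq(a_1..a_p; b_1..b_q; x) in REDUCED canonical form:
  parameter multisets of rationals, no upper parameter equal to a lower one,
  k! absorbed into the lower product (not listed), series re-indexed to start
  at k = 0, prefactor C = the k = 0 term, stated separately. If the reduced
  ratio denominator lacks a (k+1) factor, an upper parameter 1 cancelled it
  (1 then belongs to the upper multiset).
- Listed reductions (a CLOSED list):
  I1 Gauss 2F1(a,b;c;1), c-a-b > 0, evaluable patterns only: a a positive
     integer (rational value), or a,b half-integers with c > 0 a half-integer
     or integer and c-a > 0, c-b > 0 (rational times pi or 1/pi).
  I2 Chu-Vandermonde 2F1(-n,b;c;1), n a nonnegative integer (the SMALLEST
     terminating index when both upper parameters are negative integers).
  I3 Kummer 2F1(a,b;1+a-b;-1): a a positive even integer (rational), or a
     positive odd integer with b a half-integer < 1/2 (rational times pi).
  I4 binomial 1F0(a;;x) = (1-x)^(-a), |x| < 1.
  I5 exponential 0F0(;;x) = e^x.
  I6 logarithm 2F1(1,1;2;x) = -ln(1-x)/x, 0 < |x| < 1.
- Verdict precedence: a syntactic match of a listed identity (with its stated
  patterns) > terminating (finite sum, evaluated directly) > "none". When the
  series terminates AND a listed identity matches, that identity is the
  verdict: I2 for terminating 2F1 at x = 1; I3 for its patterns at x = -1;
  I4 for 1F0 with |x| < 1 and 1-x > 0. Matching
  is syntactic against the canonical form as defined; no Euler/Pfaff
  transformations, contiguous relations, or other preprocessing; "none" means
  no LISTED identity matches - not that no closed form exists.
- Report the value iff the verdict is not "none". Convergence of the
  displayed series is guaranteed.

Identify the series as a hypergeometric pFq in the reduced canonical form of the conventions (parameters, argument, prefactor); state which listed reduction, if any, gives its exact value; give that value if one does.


The series (x = -5/7) is 1F2: upper {-4/3}, lower {-3/2, 3}, prefactor 8/7. Verdict: none (x = -5/7): each listed identity misses the multisets {-4/3} ; {-3/2, 3}.

The tell: x = (-5/7) and (1)_k (C = 8/7, x = -5/7) is k! itself.
Step ratio: r(k) = (-5/7) * (k-4/3) / [(k-3/2) (k+3) (k+1)] - rational; roots negated = parameters, x = (-5/7), C = 8/7.


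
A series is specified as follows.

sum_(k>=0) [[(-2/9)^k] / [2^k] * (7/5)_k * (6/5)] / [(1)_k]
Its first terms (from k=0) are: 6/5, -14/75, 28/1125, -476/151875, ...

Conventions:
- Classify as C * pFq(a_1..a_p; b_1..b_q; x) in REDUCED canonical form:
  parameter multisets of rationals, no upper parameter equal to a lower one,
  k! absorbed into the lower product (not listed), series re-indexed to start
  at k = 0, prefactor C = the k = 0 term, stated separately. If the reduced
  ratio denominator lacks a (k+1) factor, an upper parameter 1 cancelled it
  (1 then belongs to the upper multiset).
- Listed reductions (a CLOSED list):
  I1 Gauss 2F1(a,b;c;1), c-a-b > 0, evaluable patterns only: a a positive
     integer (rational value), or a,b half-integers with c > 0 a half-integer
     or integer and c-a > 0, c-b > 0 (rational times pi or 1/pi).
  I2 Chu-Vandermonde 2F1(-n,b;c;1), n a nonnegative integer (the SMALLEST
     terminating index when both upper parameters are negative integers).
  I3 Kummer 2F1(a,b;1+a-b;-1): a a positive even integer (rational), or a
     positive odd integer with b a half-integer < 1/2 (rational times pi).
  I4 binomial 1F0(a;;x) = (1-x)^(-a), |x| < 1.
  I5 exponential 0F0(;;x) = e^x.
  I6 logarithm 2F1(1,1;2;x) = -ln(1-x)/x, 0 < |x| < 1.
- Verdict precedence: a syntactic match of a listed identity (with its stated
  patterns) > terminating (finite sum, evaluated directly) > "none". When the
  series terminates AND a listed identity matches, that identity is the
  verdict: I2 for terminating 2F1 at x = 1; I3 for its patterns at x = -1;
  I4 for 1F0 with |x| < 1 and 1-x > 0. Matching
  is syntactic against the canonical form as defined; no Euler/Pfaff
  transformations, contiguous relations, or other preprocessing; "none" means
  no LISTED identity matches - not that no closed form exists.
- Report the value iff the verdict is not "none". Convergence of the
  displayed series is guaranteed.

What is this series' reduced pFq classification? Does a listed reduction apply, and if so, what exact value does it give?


This is 6/5 * 1F0(7/5; -; -1/9) in reduced canonical form. Verdict at x = -1/9: binomial (I4) matches (the 1F0 binomial series: exponent -7/5, x = -1/9). Value: (6/5) * (10/9)^(-7/5).

Key step: with t_0 = 6/5, (1)_k (C = 6/5, x = -1/9) is k! itself.
Term ratio: r(k) = (-1/9) * (k+7/5) / [(k+1)] - rational in k. x = (-1/9); t_0 = 6/5; negate the roots.


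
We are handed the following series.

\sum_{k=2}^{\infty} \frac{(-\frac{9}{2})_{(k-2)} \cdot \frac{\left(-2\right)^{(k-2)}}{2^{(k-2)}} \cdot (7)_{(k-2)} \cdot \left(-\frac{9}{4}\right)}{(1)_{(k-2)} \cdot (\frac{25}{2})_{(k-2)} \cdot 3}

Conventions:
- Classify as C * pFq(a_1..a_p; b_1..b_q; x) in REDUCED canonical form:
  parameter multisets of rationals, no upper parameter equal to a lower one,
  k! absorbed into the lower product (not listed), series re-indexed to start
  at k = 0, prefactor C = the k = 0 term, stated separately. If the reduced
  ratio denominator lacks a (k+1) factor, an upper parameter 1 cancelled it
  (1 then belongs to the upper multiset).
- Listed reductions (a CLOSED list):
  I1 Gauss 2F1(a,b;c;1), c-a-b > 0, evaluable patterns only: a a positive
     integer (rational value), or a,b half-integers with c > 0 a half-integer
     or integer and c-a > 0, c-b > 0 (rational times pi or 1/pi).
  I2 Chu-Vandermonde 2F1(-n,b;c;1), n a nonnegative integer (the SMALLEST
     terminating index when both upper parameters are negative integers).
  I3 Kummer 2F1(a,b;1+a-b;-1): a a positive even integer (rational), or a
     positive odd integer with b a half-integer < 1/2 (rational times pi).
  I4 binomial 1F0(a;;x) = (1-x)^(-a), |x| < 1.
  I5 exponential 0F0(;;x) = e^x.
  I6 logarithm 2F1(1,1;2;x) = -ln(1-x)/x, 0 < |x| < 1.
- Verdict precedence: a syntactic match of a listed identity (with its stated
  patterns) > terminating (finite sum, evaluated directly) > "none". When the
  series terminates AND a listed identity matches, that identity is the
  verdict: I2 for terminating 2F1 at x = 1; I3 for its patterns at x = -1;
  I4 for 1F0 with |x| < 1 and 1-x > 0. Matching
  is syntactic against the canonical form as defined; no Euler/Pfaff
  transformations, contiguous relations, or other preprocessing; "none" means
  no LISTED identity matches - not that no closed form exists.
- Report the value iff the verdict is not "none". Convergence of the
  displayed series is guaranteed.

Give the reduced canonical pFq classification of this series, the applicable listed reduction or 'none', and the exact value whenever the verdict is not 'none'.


Reduced: x = -1, 2F1, upper = {-\frac{9}{2}, 7}, lower = {\frac{25}{2}}, C = -\frac{3}{4}. Verdict: Kummer (I3) matches (x = -1; c = \frac{25}{2} equals 1+a-b for upper {-\frac{9}{2}, 7}: listed pattern). Its exact value is \left(-\frac{1003917915}{536870912}\right) \cdot \pi.

Key step: t_0 being -\frac{3}{4}, (1)_k (prefactor -3/4) is k! itself.
Term ratio: r(k) = -1 * (k-\frac{9}{2}) (k+7) / [(k+\frac{25}{2}) (k+1)] - rational; roots negated = parameters, x = -1, C = -\frac{3}{4}.


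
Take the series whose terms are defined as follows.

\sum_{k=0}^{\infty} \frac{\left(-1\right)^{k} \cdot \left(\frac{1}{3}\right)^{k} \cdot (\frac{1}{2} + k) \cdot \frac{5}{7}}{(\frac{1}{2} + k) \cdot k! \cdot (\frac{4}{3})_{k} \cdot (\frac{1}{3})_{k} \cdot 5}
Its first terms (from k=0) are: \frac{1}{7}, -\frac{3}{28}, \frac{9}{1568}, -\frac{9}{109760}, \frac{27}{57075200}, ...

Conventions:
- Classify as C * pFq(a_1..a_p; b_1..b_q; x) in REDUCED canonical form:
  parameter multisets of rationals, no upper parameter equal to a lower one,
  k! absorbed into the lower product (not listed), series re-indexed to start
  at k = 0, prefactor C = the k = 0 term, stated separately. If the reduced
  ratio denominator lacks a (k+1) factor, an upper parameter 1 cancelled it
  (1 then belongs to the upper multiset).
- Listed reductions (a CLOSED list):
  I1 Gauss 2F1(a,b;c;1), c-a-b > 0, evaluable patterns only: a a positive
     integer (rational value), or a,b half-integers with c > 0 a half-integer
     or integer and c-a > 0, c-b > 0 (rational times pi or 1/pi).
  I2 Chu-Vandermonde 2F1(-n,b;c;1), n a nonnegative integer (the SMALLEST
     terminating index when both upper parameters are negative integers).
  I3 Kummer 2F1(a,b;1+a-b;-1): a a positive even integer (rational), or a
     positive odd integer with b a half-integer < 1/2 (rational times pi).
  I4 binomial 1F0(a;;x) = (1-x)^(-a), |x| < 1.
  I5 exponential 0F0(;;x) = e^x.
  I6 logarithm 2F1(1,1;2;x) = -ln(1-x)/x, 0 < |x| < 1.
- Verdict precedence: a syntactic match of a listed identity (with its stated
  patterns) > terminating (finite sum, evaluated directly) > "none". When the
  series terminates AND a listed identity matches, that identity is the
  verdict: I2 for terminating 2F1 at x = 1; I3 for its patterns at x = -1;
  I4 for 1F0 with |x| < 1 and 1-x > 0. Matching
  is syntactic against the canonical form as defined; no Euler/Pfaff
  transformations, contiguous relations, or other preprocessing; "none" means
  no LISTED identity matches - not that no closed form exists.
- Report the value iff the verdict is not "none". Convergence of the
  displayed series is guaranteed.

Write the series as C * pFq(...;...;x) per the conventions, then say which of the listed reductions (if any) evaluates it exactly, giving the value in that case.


Prefactor \frac{1}{7}, argument -\frac{1}{3}: 0F2 with upper {-} over lower {\frac{1}{3}, \frac{4}{3}}. Verdict: none here - no I1-I6 shape fits x = -\frac{1}{3} with lower {\frac{1}{3}, \frac{4}{3}}.

Key observation: x = -\frac{1}{3} and the constant factors (C = 1/7) combine into one prefactor.
Consecutive-term ratio: r(k) = -\frac{1}{3} * 1 / [(k+\frac{1}{3}) (k+\frac{4}{3}) (k+1)] ; factor over Q: parameters, x = -\frac{1}{3}, and C = \frac{1}{7}.


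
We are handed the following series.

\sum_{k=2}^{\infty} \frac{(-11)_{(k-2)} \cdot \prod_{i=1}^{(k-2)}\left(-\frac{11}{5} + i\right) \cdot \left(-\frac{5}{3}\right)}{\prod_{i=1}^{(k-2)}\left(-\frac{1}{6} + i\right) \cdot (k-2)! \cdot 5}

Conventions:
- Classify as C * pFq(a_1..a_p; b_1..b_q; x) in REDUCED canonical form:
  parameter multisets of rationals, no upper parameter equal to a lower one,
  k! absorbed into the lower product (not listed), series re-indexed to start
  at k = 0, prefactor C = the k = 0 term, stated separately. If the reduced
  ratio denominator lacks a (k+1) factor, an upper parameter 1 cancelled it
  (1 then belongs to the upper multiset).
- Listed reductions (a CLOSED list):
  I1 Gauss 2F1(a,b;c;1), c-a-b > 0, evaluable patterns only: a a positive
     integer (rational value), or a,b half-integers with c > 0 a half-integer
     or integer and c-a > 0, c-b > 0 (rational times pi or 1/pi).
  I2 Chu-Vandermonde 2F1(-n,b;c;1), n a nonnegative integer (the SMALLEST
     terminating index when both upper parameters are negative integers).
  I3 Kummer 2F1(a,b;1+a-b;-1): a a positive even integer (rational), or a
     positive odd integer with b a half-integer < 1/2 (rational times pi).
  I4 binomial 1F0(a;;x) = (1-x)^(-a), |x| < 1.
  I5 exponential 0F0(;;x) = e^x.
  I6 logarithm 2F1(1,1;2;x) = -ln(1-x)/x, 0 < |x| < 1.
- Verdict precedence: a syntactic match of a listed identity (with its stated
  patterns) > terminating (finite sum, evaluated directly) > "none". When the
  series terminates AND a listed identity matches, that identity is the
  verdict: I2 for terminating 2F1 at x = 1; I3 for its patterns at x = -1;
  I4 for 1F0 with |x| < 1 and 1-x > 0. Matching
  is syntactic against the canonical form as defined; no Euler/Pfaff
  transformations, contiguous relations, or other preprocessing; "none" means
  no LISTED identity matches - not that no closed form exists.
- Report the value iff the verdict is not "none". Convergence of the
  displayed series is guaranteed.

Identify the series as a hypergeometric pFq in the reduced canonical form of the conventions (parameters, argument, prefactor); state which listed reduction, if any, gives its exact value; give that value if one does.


Canonical form: C = -\frac{1}{3} times 2F1 with upper {-11, -\frac{6}{5}}, lower {\frac{5}{6}}, x = 1. Verdict: Vandermonde's identity (I2) applies (terminating 2F1 at x = 1 with n = 11, b = -6/5, c = \frac{5}{6}). Value: -\frac{9089678495052143607311}{1251081685748291015625}.

Key observation: with t_0 = -\frac{1}{3}, the lower running product (prefactor -1/3) is a rising factorial.
Adjacent-term ratio: r(k) = 1 * (k-11) (k-\frac{6}{5}) / [(k+\frac{5}{6}) (k+1)] - rational; roots negated = parameters, x = 1, C = -\frac{1}{3}.


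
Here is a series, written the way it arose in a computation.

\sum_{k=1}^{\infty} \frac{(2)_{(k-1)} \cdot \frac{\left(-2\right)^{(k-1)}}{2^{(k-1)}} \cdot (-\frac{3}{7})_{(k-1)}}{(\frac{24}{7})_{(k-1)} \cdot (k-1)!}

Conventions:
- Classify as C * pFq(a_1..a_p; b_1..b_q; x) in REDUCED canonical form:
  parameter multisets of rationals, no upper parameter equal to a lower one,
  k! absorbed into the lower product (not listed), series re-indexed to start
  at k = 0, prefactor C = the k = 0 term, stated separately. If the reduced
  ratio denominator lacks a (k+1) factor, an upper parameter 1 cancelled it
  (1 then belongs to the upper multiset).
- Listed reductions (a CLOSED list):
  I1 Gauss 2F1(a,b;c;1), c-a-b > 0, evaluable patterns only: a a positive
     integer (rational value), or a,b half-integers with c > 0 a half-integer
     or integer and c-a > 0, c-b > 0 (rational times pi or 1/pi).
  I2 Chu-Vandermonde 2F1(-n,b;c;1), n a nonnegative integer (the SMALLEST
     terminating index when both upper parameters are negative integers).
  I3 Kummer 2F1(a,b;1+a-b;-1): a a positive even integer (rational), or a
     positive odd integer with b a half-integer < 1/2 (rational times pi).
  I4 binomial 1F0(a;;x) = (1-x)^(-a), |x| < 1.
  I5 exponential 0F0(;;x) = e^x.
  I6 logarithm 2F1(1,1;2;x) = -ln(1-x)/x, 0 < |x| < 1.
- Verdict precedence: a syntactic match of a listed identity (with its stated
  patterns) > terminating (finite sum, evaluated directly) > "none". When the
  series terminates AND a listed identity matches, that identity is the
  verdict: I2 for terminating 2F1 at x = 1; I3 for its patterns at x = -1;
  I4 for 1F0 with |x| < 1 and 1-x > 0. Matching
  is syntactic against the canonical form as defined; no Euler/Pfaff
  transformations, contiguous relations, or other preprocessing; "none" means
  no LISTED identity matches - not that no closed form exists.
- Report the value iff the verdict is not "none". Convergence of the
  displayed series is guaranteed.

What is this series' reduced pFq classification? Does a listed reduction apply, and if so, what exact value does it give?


The series (x = -1) is 2F1: upper {-\frac{3}{7}, 2}, lower {\frac{24}{7}}, prefactor 1. Verdict: the Kummer evaluation I3 fires (x = -1; c = \frac{24}{7} equals 1+a-b for upper {-\frac{3}{7}, 2}: listed pattern). Value: \frac{17}{14}.

The tell: x = -1 and the two k-th powers (C = 1) combine into one argument.
Step ratio: r(k) = -1 * (k-\frac{3}{7}) (k+2) / [(k+\frac{24}{7}) (k+1)] - rational in k. x = -1; t_0 = 1; negate the roots.


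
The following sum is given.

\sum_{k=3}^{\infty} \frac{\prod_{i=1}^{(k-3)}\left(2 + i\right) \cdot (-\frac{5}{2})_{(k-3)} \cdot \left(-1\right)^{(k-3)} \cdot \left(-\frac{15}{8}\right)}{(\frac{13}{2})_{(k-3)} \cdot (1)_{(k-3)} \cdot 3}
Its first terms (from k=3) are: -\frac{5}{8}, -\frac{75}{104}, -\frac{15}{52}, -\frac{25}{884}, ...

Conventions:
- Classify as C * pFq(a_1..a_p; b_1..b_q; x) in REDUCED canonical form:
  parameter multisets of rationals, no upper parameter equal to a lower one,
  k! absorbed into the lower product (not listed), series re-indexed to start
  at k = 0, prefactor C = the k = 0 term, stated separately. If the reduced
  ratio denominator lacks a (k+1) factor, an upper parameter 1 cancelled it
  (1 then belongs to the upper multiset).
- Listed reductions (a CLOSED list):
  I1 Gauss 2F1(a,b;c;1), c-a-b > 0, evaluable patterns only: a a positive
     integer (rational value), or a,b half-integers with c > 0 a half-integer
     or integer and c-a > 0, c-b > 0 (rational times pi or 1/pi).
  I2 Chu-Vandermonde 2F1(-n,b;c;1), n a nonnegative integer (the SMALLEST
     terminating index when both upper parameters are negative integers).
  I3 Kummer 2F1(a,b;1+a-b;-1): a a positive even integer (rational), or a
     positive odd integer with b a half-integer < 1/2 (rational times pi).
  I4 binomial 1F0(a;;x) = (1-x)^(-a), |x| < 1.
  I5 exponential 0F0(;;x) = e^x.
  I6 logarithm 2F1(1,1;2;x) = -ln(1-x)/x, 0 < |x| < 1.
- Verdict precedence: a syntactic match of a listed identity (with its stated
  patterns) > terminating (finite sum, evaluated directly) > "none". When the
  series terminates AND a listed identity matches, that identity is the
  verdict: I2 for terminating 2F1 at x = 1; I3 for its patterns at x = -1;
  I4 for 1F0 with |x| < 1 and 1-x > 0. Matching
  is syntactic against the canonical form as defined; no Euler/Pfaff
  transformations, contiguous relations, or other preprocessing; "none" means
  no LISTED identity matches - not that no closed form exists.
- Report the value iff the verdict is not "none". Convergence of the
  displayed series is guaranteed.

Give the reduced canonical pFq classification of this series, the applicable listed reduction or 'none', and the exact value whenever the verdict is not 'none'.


At argument -1: a 2F1 with upper {-\frac{5}{2}, 3}, lower {\frac{13}{2}}, scaled by C = -\frac{5}{8}. Verdict at x = -1: the Kummer evaluation I3 matches (x = -1; c = \frac{13}{2} equals 1+a-b for upper {-\frac{5}{2}, 3}: listed pattern). Value: \left(-\frac{17325}{32768}\right) \cdot \pi.

Key observation: t_0 = -\frac{5}{8} here, and (1)_k (prefactor -5/8) is k! itself.
Step ratio: r(k) = -1 * (k-\frac{5}{2}) (k+3) / [(k+\frac{13}{2}) (k+1)] - rational in k, leading ratio -1; with t_0 = -\frac{5}{8}, classification follows.


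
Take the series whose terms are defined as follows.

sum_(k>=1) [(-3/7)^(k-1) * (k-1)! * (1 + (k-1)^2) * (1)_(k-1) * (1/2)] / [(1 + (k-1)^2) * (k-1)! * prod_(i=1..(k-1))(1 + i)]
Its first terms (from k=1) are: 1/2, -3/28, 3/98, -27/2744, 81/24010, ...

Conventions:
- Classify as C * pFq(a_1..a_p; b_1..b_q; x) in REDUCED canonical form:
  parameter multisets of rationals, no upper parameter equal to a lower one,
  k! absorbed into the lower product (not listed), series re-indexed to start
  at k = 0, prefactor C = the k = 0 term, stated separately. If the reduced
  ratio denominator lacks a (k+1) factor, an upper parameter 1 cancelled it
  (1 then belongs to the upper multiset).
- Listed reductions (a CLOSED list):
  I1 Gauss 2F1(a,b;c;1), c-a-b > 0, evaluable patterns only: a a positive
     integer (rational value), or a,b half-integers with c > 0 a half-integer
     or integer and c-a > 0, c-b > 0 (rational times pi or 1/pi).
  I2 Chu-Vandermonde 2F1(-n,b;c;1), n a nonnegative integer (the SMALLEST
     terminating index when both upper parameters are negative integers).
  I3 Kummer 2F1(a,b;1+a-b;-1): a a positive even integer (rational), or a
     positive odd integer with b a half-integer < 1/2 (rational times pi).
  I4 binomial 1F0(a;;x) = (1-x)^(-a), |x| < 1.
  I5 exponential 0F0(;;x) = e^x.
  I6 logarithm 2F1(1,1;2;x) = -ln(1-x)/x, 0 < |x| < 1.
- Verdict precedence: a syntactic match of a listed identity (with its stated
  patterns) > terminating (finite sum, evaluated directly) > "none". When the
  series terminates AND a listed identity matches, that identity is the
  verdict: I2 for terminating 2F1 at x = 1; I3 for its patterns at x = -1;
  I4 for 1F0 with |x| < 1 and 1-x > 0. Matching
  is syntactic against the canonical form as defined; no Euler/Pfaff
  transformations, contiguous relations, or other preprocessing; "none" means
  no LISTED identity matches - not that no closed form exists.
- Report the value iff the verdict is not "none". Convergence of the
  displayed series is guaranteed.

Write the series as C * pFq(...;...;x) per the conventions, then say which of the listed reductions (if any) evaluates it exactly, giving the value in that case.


x = -3/7 here; the reduced form reads 2F1, upper {1, 1}, lower {2}, C = 1/2. Verdict: this is logarithm (I6) (the logarithm: parameters (1,1;2), x = -3/7). Its exact value is (7/6) * ln(10/7).

First insight: with t_0 = 1/2, the factor k^2 + 1 cancels (top and bottom), leaving C = 1/2, x = -3/7.
Ratio: r(k) = (-3/7) * (k+1) (k+1) / [(k+2) (k+1)] - rational in k, leading ratio (-3/7); with t_0 = 1/2, classification follows.
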